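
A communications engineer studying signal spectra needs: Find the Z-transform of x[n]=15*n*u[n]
Z{n * u[n]} = z/(z-1)^2
By linearity: Z{15 * n * u[n]} = 15z/(z-1)^2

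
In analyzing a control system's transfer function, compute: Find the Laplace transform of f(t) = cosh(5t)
L{cosh(at)}=s/(s²-a²)
L{cosh(5t)}=s/(s²-25)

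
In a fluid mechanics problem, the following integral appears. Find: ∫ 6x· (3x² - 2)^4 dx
Let u=3x² - 2, du=6x dx
∫ u^4 du=u^5/5+C

Answer: (3x² - 2)^5/5+C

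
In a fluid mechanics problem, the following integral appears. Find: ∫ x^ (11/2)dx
Power rule: ∫ x^(11/2) dx=x^(13/2)/(13/2)+C

Answer: (2/13)·x^(13/2)+C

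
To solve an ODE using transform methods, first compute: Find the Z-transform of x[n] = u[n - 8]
Using the time-shift property: Z{u[n-8]}=z^(-8) * z/(z-1)
=z^(-7)/(z-1)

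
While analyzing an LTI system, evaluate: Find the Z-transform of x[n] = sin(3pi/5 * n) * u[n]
Z{sin(w0 * n) * u[n]} = z * sin(w0)/(z^2 - 2z * cos(w0) + 1)
With w0 = 3pi/5: X(z) = z * sin(3pi/5)/(z^2 - 2z * cos(3pi/5) + 1)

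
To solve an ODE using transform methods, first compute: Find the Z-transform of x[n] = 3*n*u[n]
Z{n*u[n]}=z/(z-1)^2
By linearity: Z{3*n*u[n]}=3z/(z-1)^2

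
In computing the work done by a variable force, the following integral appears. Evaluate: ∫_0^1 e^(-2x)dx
Antiderivative: (1/(-2))e^(-2x)
Evaluate: (1/(-2))(e^-2 - 1)

Answer: (e^-2 - 1)/(-2)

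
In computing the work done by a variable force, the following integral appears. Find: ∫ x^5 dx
Using power rule: ∫ x^5 dx=1/6 x^6 + C=(1/6)x^6 + C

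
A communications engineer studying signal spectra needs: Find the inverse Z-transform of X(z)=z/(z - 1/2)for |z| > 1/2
Standard pair: z/(z-a) <-> a^n*u[n] for causal signals
With a=1/2: x[n]=(1/2)^n*u[n]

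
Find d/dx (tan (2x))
Chain rule: d/dx[tan(u)] = sec²(u)·u' where u = 2x
u' = 2

Answer: 2·sec²(2x)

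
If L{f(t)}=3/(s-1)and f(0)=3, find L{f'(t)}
L{f'(t)}=s·F(s) - f(0)=3s/(s-1)-3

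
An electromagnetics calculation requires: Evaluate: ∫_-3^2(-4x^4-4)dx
Step 1: Find antiderivative F(x) = (-4/5)x^5 - 4x
Step 2: F(2) - F(-3) = -168/5 - (1032/5) = -240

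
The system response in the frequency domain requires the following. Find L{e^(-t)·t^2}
First shifting: L{e^(at)f(t)}=F(s-a)
L{t^2}=2/s^3
Shift s → s + 1: 2/(s + 1)^3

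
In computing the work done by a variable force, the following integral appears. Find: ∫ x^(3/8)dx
Power rule: ∫ x^(3/8) dx=x^(11/8)/(11/8) + C

Answer: (8/11)·x^(11/8) + C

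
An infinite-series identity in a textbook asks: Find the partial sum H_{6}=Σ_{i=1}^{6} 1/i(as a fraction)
H_6 = 1 + 1/2 + 1/3 + ... + 1/6
= 49/20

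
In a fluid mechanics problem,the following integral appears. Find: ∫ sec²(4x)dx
Since d/dx[tan(4x)]=4sec²(4x), integral=tan(4x)/4 + C

Answer: (1/4)tan(4x) + C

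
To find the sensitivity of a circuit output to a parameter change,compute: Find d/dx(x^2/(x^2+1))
Quotient rule: (f/g)' = (f'g - fg')/g²
f = x^2, f' = 2x
g = x^2+1, g' = 2x

Answer: (2x·(x^2+1)-2x^3)/(x^2+1)²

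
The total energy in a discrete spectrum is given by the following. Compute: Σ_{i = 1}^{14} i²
Using formula: Σ i^2=n(n+1)(2n+1)/6=14·15·29/6=1015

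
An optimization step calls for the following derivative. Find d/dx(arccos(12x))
d/dx[arccos(u)] = -u'/√(1-u²), u = 12x, u' = 12

Answer: -12/√(1 - 144x²)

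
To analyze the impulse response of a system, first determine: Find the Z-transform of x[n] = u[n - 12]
Using the time-shift property: Z{u[n-12]}=z^(-12) * z/(z-1)
=z^(-11)/(z-1)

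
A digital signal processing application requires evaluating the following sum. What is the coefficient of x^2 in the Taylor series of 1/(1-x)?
1/(1-x) = Σ x^n for |x|<1
All coefficients are 1

Answer: 1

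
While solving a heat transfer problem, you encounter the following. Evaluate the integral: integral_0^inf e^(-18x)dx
integral_0^inf e^(-18x) dx = [-1/18*e^(-18x)]_0^inf
= 0 - (-1/18) = 1/18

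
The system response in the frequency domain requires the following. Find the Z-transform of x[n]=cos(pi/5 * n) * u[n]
Z{cos(w0 * n) * u[n]} = z(z - cos(w0))/(z^2-2z * cos(w0)+1)
With w0 = pi/5: X(z) = z(z - cos(pi/5))/(z^2-2z * cos(pi/5)+1)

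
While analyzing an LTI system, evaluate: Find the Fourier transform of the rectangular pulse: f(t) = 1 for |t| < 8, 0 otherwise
F(omega)=integral from -8 to 8 of e^(-j * omega * t) dt
=2 * sin(8 * omega)/omega=16 * sinc(8 * omega/pi)

Answer: 2 * sin(8 * omega)/omega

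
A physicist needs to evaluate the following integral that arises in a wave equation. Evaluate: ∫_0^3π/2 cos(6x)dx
Antiderivative: sin(6x)/6
Evaluate at bounds: [sin(6·3π/2)/6] - [sin(6·0)/6]
=((0) - (0))/6=0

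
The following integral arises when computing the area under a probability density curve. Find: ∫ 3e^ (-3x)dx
Since d/dx[e^(-3x)]=-3e^(-3x), we get -1 e^(-3x)+C

Answer: -e^(-3x)+C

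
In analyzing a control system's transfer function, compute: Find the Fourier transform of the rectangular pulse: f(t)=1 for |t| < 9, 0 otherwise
F(omega) = integral from -9 to 9 of e^(-j * omega * t) dt
= 2 * sin(9 * omega)/omega = 18 * sinc(9 * omega/pi)

Answer: 2 * sin(9 * omega)/omega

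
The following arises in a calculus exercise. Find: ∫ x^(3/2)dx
Power rule: ∫ x^(3/2) dx = x^(5/2)/(5/2)+C

Answer: (2/5)·x^(5/2)+C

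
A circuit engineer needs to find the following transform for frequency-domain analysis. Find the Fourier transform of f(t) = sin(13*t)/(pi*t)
sin(W*t)/(pi*t) = (W/pi)*sinc(W*t/pi) is the impulse response of the ideal low-pass filter with cutoff W (here W = 13).
Its Fourier transform is a rectangular function:
F(omega) = 1 for |omega| < 13, 0 otherwise

Answer: rect(omega/26) [i.e., 1 for |omega| < 13, 0 otherwise]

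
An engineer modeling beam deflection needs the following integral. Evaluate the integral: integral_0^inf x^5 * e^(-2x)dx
This is a Gamma integral. Substitute u=2x (du=2 dx):
integral_0^inf x^5*e^(-2x) dx=(1/2^6) integral_0^inf u^5*e^(-u) du
=Gamma(6)/2^6=5!/2^6=120/64

Answer: 15/8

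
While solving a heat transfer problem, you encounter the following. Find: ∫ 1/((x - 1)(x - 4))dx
Partial fractions: 1/((x-1)(x-4)) = A/(x-1) + B/(x-4)
A = -1/3, B = 1/3
∫ [-1/3· 1/(x-1) + 1/3· 1/(x-4)] dx
= (1/3)[ln|x-4| - ln|x-1|] + C

Answer: (1/3)·ln|(x-4)/(x-1)| + C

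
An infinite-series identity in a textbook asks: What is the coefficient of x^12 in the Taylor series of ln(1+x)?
ln(1+x) = Σ (-1)^(n+1) x^n/n
Coefficient of x^12 = (-1)^13/12 = -1/12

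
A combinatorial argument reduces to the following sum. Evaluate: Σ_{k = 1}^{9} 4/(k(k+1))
Partial fractions: 4/(k(k + 1)) = 4/k - 4/(k + 1)
Telescoping sum: 4(1 - 1/10) = 4·9/10

Answer: 18/5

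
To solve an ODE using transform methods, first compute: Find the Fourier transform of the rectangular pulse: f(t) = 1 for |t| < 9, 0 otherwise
F(omega)=integral from -9 to 9 of e^(-j*omega*t) dt
=2*sin(9*omega)/omega=18*sinc(9*omega/pi)

Answer: 2*sin(9*omega)/omega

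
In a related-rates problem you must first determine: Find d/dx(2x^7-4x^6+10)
Power rule: d/dx(ax^n) = n·a·x^(n-1)
Term by term: 14·x^6-24·x^5

Answer: 14x^6-24x^5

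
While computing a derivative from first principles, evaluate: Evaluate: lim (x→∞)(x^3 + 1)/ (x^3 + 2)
Divide numerator and denominator by x^3:
lim (1 + 1/x^3)/(1 + 2/x^3) = 1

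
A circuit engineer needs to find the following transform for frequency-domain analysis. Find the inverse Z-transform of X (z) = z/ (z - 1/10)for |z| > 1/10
Standard pair: z/(z-a) <-> a^n*u[n] for causal signals
With a = 1/10: x[n] = (1/10)^n*u[n]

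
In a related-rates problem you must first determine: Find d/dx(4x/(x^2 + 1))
Quotient rule: (f/g)'=(f'g - fg')/g²
f=4x, f'=4
g=x^2+1, g'=2x

Answer: (4·(x^2+1)-8x^2)/(x^2+1)²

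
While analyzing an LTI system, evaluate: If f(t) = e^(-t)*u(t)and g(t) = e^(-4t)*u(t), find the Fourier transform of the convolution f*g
By the convolution theorem: F{f*g} = F(omega)*G(omega)
F(omega) = 1/(1 + j*omega), G(omega) = 1/(4 + j*omega)
F{f*g} = 1/((1 + j*omega)(4 + j*omega))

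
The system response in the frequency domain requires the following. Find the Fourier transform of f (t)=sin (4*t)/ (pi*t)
sin(W*t)/(pi*t) = (W/pi)*sinc(W*t/pi) is the impulse response of the ideal low-pass filter with cutoff W (here W = 4).
Its Fourier transform is a rectangular function:
F(omega) = 1 for |omega| < 4, 0 otherwise

Answer: rect(omega/8) [i.e., 1 for |omega| < 4, 0 otherwise]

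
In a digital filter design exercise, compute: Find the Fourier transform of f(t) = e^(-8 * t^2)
The Fourier transform of a Gaussian e^(-a * t^2) is sqrt(pi/a) * e^(-omega^2/(4a)).
With a = 8: F(omega) = sqrt(pi/8) * e^(-omega^2/32)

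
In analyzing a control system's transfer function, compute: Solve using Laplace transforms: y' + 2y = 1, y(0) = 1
Take L of both sides: sY(s) - 1 + 2Y(s)=1/s
Y(s)(s + 2)=1/s + 1
Y(s)=1/(s(s + 2)) + 1/(s + 2)
Partial fractions: 1/(s(s + 2))=(1/2)/s - (1/2)/(s + 2)
So Y(s)=(1/2)/s + (1/2)/(s + 2)
Inverse transform (L^(-1){1/s}=1, L^(-1){1/(s + 2)}=e^(-2t)):

Answer: y(t)=1/2 + (1/2)·e^(-2t)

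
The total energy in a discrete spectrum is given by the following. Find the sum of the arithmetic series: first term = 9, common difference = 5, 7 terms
Last term: a_n = 9 + (7 - 1)·5 = 39
Sum = n(a_1 + a_n)/2 = 7(9 + 39)/2 = 168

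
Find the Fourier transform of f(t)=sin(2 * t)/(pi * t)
sin(W*t)/(pi*t) = (W/pi)*sinc(W*t/pi) is the impulse response of the ideal low-pass filter with cutoff W (here W = 2).
Its Fourier transform is a rectangular function:
F(omega) = 1 for |omega| < 2, 0 otherwise

Answer: rect(omega/4) [i.e., 1 for |omega| < 2, 0 otherwise]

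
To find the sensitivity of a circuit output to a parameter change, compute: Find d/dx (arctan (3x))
d/dx[arctan(u)] = u'/(1 + u²), u = 3x, u' = 3

Answer: 3/(1 + 9x²)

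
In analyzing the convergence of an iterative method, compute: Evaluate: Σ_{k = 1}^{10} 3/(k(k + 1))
Partial fractions: 3/(k(k+1)) = 3/k - 3/(k+1)
Telescoping sum: 3(1-1/11) = 3·10/11

Answer: 30/11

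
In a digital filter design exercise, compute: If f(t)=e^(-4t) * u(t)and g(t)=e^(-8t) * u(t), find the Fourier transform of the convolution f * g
By the convolution theorem: F{f * g}=F(omega) * G(omega)
F(omega)=1/(4+j * omega), G(omega)=1/(8+j * omega)
F{f * g}=1/((4+j * omega)(8+j * omega))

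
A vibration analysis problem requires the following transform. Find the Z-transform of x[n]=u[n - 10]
Using the time-shift property: Z{u[n-10]}=z^(-10) * z/(z-1)
=z^(-9)/(z-1)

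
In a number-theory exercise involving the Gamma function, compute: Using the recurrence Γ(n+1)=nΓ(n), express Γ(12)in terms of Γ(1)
Γ(12) = 11Γ(11) = 11·10Γ(10) = ... = 11!·Γ(1) = 39916800·Γ(1)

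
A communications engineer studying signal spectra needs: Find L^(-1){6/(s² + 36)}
L^(-1){w/(s² + w²)}=sin(wt)
Here w=6

Answer: sin(6t)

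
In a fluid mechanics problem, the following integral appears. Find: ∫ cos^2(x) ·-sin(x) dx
Let u = cos(x), du = -sin(x) dx
∫ u^2 du = u^3/3 + C

Answer: cos^3(x)/3 + C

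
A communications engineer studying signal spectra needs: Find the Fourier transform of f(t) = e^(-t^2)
The Fourier transform of a Gaussian e^(-t^2) is sqrt(pi) * e^(-omega^2/4).
With a=1: F(omega)=sqrt(pi) * e^(-omega^2/4)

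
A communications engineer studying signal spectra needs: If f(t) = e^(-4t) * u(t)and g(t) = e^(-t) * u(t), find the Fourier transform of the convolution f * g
By the convolution theorem: F{f * g}=F(omega) * G(omega)
F(omega)=1/(4+j * omega), G(omega)=1/(1+j * omega)
F{f * g}=1/((4+j * omega)(1+j * omega))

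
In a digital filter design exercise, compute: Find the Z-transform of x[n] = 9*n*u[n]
Z{n*u[n]}=z/(z-1)^2
By linearity: Z{9*n*u[n]}=9z/(z-1)^2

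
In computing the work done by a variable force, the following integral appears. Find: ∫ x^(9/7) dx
Power rule: ∫ x^(9/7) dx=x^(16/7)/(16/7)+C

Answer: (7/16)·x^(16/7)+C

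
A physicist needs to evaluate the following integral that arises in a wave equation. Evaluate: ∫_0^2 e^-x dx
Antiderivative: -e^-x
Evaluate: -(e^-2-1)

Answer: (e^-2-1)/(-1)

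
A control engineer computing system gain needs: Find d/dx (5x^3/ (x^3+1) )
Quotient rule: (f/g)'=(f'g - fg')/g²
f=5x^3, f'=15x^2
g=x^3 + 1, g'=3x^2

Answer: (15x^2·(x^3 + 1) - 15x^5)/(x^3 + 1)²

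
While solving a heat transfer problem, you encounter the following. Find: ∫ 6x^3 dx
Using power rule: ∫ 6x^3 dx=6/4 x^4+C=(3/2)x^4+C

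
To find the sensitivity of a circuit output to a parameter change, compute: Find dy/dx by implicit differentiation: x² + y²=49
Differentiate both sides: 2x+2y·(dy/dx) = 0
Solve: dy/dx = -2x/(2y) = -x/y

Answer: dy/dx = -x/y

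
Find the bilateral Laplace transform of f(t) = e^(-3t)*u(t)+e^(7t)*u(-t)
For e^(-3t)*u(t): L=1/(s+3), Re(s) > -3
For e^(7t)*u(-t): L=-1/(s-7), Re(s) < 7
Combined: F(s)=1/(s+3)-1/(s-7), -3 < Re(s) < 7

Answer: 1/(s+3)-1/(s-7), ROC: -3 < Re(s) < 7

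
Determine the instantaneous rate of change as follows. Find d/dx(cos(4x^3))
Chain rule: d/dx[cos(u)]=-sin(u)·u' where u=4x^3
u'=12x^2

Answer: -12x^2·sin(4x^3)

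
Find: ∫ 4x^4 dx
Using power rule: ∫ 4x^4 dx = 4/5 x^5 + C = (4/5)x^5 + C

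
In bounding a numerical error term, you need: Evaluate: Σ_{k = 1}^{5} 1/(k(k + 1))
Partial fractions: 1/(k(k + 1)) = 1/k - 1/(k + 1)
Telescoping sum: 1(1 - 1/6) = 1·5/6

Answer: 5/6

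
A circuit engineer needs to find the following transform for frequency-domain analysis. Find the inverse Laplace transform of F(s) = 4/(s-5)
L^(-1){4/(s-a)}=c·e^(at)
Here a=5, c=4

Answer: 4e^(5t)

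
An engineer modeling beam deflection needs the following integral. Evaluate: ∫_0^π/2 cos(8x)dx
Antiderivative: sin(8x)/8
Evaluate at bounds: [sin(8·π/2)/8] - [sin(8·0)/8]
=((0) - (0))/8=0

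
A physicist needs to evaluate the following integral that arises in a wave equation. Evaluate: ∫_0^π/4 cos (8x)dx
Antiderivative: sin(8x)/8
Evaluate at bounds: [sin(8·π/4)/8] - [sin(8·0)/8]
= ((0) - (0))/8 = 0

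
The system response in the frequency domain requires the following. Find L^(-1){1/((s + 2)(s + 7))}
Partial fractions: 1/((s+2)(s+7)) = A/(s+2)+B/(s+7)
Cover-up: A = 1/(s+7)|_{s = -2} = 1/5; B = 1/(s+2)|_{s = -7} = -1/5
L^(-1) = (1/5)e^(-2t) - (1/5)e^(-7t)

Answer: (1/5)(e^(-2t) - e^(-7t))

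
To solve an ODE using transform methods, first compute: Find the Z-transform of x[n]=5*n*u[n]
Z{n*u[n]}=z/(z-1)^2
By linearity: Z{5*n*u[n]}=5z/(z-1)^2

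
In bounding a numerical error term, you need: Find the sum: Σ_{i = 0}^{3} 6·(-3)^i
Geometric series: S=a(1 - r^n)/(1 - r)
a=6, r=-3, n=4
S=6(1-81)/4=-120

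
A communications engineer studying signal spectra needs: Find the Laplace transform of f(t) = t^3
L{t^n}=n!/s^(n + 1)
L{t^3}=3!/s^4=6/s^4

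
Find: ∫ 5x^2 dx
Using power rule: ∫ 5x^2 dx=5/3 x^3 + C=(5/3)x^3 + C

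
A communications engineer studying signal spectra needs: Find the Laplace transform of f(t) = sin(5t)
L{sin(wt)}=w/(s² + w²)
L{sin(5t)}=5/(s² + 25)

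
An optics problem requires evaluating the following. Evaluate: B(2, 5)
B(x,y) = Γ(x)Γ(y)/Γ(x+y) = (x-1)!(y-1)!/(x+y-1)!
B(2,5) = 1!·4!/6! = 1/30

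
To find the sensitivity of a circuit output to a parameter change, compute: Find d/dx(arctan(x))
d/dx[arctan(u)] = u'/(1 + u²), u = x, u' = 1

Answer: 1/(1 + x²)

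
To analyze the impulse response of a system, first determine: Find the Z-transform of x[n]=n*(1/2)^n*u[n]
Using the property Z{n * a^n * u[n]}=az/(z-a)^2
With a=1/2: X(z)=(1/2)z/(z - 1/2)^2, |z| > 1/2

Answer: (1/2)z/(z - 1/2)^2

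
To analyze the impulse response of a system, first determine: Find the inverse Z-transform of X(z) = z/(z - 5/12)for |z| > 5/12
Standard pair: z/(z-a) <-> a^n * u[n] for causal signals
With a=5/12: x[n]=(5/12)^n * u[n]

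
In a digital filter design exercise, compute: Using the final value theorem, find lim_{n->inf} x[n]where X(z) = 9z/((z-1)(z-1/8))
Final value theorem: lim x[n] = lim_{z->1} (z-1)*X(z)
(z-1)*X(z) = 9z/(z-1/8)
As z->1: 9/(1 - 1/8) = 9/(7/8) = 72/7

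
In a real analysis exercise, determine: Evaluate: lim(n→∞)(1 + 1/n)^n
This is the definition of e^1: lim(1+1/n)^n=e^1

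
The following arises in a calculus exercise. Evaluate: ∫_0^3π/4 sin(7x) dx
Antiderivative: -cos(7x)/7
Evaluate at bounds: [-cos(7·3π/4)/7] - [-cos(7·0)/7]
=(-(-√2/2) + (1))/7=1/7 + √2/14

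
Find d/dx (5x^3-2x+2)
Power rule: d/dx(ax^n) = n·a·x^(n-1)
Term by term: 15·x^2-2

Answer: 15x^2-2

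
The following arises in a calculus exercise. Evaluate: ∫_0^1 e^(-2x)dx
Antiderivative: (1/(-2))e^(-2x)
Evaluate: (1/(-2))(e^-2 - 1)

Answer: (e^-2 - 1)/(-2)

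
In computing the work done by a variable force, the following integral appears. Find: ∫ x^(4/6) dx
Power rule: ∫ x^(2/3) dx=x^(5/3)/(5/3) + C

Answer: (3/5)·x^(5/3) + C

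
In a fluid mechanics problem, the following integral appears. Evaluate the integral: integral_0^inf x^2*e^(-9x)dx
This is a Gamma integral. Substitute u=9x (du=9 dx):
integral_0^inf x^2 * e^(-9x) dx=(1/9^3) integral_0^inf u^2 * e^(-u) du
=Gamma(3)/9^3=2!/9^3=2/729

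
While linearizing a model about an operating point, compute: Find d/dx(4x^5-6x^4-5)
Power rule: d/dx(ax^n)=n·a·x^(n-1)
Term by term: 20·x^4-24·x^3

Answer: 20x^4-24x^3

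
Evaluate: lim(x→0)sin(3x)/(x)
L'Hôpital (0/0): lim 3cos(3x)/1 = 3/1

Answer: 3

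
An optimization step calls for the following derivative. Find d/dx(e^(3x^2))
Chain rule: d/dx[e^u] = e^u · u' where u = 3x^2
u' = 6x

Answer: 6x·e^(3x^2)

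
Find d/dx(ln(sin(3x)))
Chain rule: d/dx[ln(u)]=u'/u where u=sin(3x)
u'=3cos(3x)

Answer: (3cos(3x))/(sin(3x))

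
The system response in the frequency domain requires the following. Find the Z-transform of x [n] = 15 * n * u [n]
Z{n * u[n]} = z/(z-1)^2
By linearity: Z{15 * n * u[n]} = 15z/(z-1)^2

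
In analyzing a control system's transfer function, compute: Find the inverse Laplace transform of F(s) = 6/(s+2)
L^(-1){6/(s-a)}=c·e^(at)
Here a=-2, c=6

Answer: 6e^(-2t)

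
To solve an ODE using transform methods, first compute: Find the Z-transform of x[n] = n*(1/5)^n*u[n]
Using the property Z{n*a^n*u[n]}=az/(z-a)^2
With a=1/5: X(z)=(1/5)z/(z - 1/5)^2, |z| > 1/5

Answer: (1/5)z/(z - 1/5)^2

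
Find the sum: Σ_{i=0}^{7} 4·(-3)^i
Geometric series: S = a(1 - r^n)/(1 - r)
a = 4, r = -3, n = 8
S = 4(1 - 6561)/4 = -6560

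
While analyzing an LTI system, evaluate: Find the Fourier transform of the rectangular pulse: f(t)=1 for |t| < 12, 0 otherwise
F(omega)=integral from -12 to 12 of e^(-j*omega*t) dt
=2*sin(12*omega)/omega=24*sinc(12*omega/pi)

Answer: 2*sin(12*omega)/omega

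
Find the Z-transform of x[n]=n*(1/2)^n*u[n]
Using the property Z{n*a^n*u[n]}=az/(z-a)^2
With a=1/2: X(z)=(1/2)z/(z - 1/2)^2, |z| > 1/2

Answer: (1/2)z/(z - 1/2)^2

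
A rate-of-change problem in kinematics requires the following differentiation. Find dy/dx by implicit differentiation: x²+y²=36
Differentiate both sides: 2x + 2y·(dy/dx)=0
Solve: dy/dx=-2x/(2y)=-x/y

Answer: dy/dx=-x/y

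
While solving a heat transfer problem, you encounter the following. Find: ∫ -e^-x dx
Since d/dx[e^-x] = - e^-x, we get 1e^-x+C

Answer: e^-x+C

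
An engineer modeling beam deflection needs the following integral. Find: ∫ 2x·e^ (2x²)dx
Let u = 2x², du = 4x dx
∫ (1/2)e^u du = e^u/2+C

Answer: e^(2x²)/2+C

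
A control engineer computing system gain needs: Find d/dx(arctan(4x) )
d/dx[arctan(u)] = u'/(1+u²), u = 4x, u' = 4

Answer: 4/(1+16x²)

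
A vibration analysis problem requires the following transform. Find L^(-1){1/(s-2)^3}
L^(-1){1/(s-a)^n}=t^(n-1)·e^(at)/(n-1)!
Here a=2, n=3: t^2·e^(2t)/2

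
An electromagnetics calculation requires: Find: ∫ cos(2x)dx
Using substitution u=2x: ∫ cos(u) du/2=sin(u)/2+C

Answer: (1/2)sin(2x)+C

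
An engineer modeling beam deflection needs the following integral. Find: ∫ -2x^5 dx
Using power rule: ∫ -2x^5 dx=-2/6 x^6+C=(-1/3)x^6+C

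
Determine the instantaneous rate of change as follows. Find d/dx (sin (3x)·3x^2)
Product rule: (fg)' = f'g + fg'
f = sin(3x), f' = 3·cos(3x)
g = 3x^2, g' = 6x

Answer: 9·cos(3x)·x^2 + 6·sin(3x)·x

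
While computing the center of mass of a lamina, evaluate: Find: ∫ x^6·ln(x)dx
By parts: u = ln(x), dv = x^6 dx
du = 1/x dx, v = x^7/7
= x^7·ln(x)/7 - ∫ x^6/7 dx
= x^7·ln(x)/7 - x^7/49 + C

Answer: x^7(ln(x)/7 - 1/49) + C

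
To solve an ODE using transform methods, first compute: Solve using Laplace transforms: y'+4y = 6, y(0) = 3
Take L of both sides: sY(s)-3+4Y(s) = 6/s
Y(s)(s+4) = 6/s+3
Y(s) = 6/(s(s+4))+3/(s+4)
Partial fractions: 6/(s(s+4)) = (3/2)/s - (3/2)/(s+4)
So Y(s) = (3/2)/s+(3/2)/(s+4)
Inverse transform (L^(-1){1/s} = 1, L^(-1){1/(s+4)} = e^(-4t)):

Answer: y(t) = 3/2+(3/2)·e^(-4t)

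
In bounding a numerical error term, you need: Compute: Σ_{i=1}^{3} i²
Using formula: Σ i^2=n(n+1)(2n+1)/6=3·4·7/6=14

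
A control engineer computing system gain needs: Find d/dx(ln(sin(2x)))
Chain rule: d/dx[ln(u)] = u'/u where u = sin(2x)
u' = 2cos(2x)

Answer: (2cos(2x))/(sin(2x))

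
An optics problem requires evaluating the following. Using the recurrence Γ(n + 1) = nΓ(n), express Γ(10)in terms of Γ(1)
Γ(10) = 9Γ(9) = 9·8Γ(8) = ... = 9!·Γ(1) = 362880·Γ(1)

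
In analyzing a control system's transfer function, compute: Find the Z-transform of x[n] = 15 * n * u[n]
Z{n*u[n]} = z/(z-1)^2
By linearity: Z{15*n*u[n]} = 15z/(z-1)^2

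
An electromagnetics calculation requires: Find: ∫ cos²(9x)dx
Using identity cos²(u)=(1+cos(2u))/2:
∫ (1+cos(18x))/2 dx=x/2+sin(18x)/36+C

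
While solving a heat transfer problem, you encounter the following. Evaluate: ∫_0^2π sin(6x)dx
Antiderivative: -cos(6x)/6
Evaluate at bounds: [-cos(6·2π)/6] - [-cos(6·0)/6]
=(-(1)+(1))/6=0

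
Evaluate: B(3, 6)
B(x,y) = Γ(x)Γ(y)/Γ(x + y) = (x-1)!(y-1)!/(x + y-1)!
B(3,6) = 2!·5!/8! = 1/168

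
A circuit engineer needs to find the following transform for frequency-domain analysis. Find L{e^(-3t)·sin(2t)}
First shifting: L{e^(at)f(t)} = F(s-a)
L{sin(2t)} = 2/(s² + 4)
Shift: 2/((s + 3)² + 4)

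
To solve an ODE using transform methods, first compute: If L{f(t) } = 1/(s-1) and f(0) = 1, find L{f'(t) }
L{f'(t)}=s·F(s) - f(0)=s/(s-1)-1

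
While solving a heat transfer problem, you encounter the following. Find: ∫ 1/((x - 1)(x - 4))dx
Partial fractions: 1/((x-1)(x-4))=A/(x-1)+B/(x-4)
A=-1/3, B=1/3
∫ [-1/3· 1/(x-1)+1/3· 1/(x-4)] dx
=(1/3)[ln|x-4| - ln|x-1|]+C

Answer: (1/3)·ln|(x-4)/(x-1)|+C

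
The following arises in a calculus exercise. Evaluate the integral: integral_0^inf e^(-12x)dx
integral_0^inf e^(-12x) dx=[-1/12*e^(-12x)]_0^inf
=0 - (-1/12)=1/12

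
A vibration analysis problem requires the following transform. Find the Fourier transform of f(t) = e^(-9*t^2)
The Fourier transform of a Gaussian e^(-a*t^2) is sqrt(pi/a)*e^(-omega^2/(4a)).
With a=9: F(omega)=sqrt(pi)/3*e^(-omega^2/36)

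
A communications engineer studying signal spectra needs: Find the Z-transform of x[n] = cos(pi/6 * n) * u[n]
Z{cos(w0 * n) * u[n]} = z(z - cos(w0))/(z^2-2z * cos(w0)+1)
With w0 = pi/6: X(z) = z(z - cos(pi/6))/(z^2-2z * cos(pi/6)+1)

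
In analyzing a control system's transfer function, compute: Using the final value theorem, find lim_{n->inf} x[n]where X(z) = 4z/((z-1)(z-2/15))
Final value theorem: lim x[n]=lim_{z->1} (z-1) * X(z)
(z-1) * X(z)=4z/(z-2/15)
As z->1: 4/(1-2/15)=4/(13/15)=60/13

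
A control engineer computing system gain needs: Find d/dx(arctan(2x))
d/dx[arctan(u)]=u'/(1+u²), u=2x, u'=2

Answer: 2/(1+4x²)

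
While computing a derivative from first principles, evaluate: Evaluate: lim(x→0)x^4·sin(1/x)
Squeeze theorem: -|x^4| ≤ x^4·sin(1/x) ≤ |x^4|
Since x^4 → 0 as x → 0, by squeeze theorem the limit is 0

Answer: 0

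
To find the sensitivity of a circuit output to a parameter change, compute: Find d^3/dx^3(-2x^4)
Apply power rule 3 times:
d^1: -8x^3
d^2: -24x^2
d^3: -48x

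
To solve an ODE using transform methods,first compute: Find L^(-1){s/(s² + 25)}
L^(-1){s/(s² + w²)}=cos(wt)
Here w=5

Answer: cos(5t)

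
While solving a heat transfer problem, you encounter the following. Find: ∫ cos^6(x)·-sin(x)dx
Let u=cos(x), du=-sin(x) dx
∫ u^6 du=u^7/7 + C

Answer: cos^7(x)/7 + C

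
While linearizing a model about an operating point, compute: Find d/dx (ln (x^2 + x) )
Chain rule: d/dx[ln(u)]=u'/u where u=x^2+x
u'=2x+1

Answer: (2x+1)/(x^2+x)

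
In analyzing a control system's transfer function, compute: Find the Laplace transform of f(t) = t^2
L{t^n}=n!/s^(n+1)
L{t^2}=2!/s^3=2/s^3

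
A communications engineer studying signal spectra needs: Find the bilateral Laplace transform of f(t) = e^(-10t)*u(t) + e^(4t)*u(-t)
For e^(-10t) * u(t): L = 1/(s + 10), Re(s) > -10
For e^(4t) * u(-t): L = -1/(s-4), Re(s) < 4
Combined: F(s) = 1/(s + 10) - 1/(s-4), -10 < Re(s) < 4

Answer: 1/(s + 10) - 1/(s-4), ROC: -10 < Re(s) < 4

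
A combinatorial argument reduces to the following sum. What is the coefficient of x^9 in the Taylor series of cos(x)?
cos(x) has only even powers. Coefficient of x^9=0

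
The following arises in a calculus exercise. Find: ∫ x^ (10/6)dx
Power rule: ∫ x^(5/3) dx=x^(8/3)/(8/3)+C

Answer: (3/8)·x^(8/3)+C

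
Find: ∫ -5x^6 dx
Using power rule: ∫ -5x^6 dx = -5/7 x^7+C = (-5/7)x^7+C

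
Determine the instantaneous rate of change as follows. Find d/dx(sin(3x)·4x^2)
Product rule: (fg)' = f'g + fg'
f = sin(3x), f' = 3·cos(3x)
g = 4x^2, g' = 8x

Answer: 12·cos(3x)·x^2 + 8·sin(3x)·x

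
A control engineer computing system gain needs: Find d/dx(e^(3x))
Chain rule: d/dx[e^u]=e^u · u' where u=3x
u'=3

Answer: 3·e^(3x)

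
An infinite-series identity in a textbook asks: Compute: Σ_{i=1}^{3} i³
Using formula: Σ i^3=[n(n + 1)/2]²=[3·4/2]²=36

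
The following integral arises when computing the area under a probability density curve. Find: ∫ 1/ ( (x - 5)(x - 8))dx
Partial fractions: 1/((x-5)(x-8)) = A/(x-5) + B/(x-8)
A = -1/3, B = 1/3
∫ [-1/3· 1/(x-5) + 1/3· 1/(x-8)] dx
= (1/3)[ln|x-8| - ln|x-5|] + C

Answer: (1/3)·ln|(x-8)/(x-5)| + C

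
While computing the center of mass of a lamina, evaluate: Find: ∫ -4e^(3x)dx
Since d/dx[e^(3x)] = 3e^(3x), we get -4/3 e^(3x)+C

Answer: (-4/3)e^(3x)+C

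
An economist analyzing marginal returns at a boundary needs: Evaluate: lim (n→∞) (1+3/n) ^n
This is the definition of e^3: lim(1+3/n)^n=e^3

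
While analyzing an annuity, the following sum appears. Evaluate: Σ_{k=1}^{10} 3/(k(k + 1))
Partial fractions: 3/(k(k + 1)) = 3/k - 3/(k + 1)
Telescoping sum: 3(1 - 1/11) = 3·10/11

Answer: 30/11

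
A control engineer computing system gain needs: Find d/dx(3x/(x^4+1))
Quotient rule: (f/g)' = (f'g - fg')/g²
f = 3x, f' = 3
g = x^4+1, g' = 4x^3

Answer: (3·(x^4+1)-12x^4)/(x^4+1)²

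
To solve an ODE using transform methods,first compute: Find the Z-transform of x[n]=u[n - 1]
Using the time-shift property: Z{u[n-1]}=z^(-1)*z/(z-1)
=z^(0)/(z-1)

Answer: 1/(z-1)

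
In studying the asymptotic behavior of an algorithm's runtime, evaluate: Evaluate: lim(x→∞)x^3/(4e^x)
Apply L'Hôpital 3 times (∞/∞ each time):
Eventually get 3!/(4e^x) → 0

Answer: 0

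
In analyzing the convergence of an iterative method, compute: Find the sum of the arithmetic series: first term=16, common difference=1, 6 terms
Last term: a_n = 16 + (6 - 1)·1 = 21
Sum = n(a_1 + a_n)/2 = 6(16 + 21)/2 = 111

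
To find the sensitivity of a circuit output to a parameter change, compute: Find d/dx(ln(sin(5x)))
Chain rule: d/dx[ln(u)]=u'/u where u=sin(5x)
u'=5cos(5x)

Answer: (5cos(5x))/(sin(5x))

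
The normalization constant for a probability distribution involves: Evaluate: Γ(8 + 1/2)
Γ(n+1/2) = (2n)!√π/(4^n·n!)
= 20922789888000√π/(65536·40320) = (2027025/256)·√π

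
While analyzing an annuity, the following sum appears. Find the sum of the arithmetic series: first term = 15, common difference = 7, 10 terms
Last term: a_n = 15+(10-1)·7 = 78
Sum = n(a_1+a_n)/2 = 10(15+78)/2 = 465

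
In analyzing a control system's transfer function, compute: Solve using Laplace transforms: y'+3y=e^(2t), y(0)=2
Take L: sY - 2 + 3Y = 1/(s-2)
Y(s + 3) = 1/(s-2) + 2
Y = 1/((s-2)(s + 3)) + 2/(s + 3)
Partial fractions: 1/((s-2)(s + 3)) = (1/5)/(s-2) - (1/5)/(s + 3)
So Y = (1/5)/(s-2) + (9/5)/(s + 3)
Inverse Laplace transform (L^(-1){1/(s-2)} = e^(2t), L^(-1){1/(s + 3)} = e^(-3t)):

Answer: y(t) = (1/5)·e^(2t) + (9/5)·e^(-3t)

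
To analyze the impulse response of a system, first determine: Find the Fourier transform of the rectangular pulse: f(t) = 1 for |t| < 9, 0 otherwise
F(omega)=integral from -9 to 9 of e^(-j * omega * t) dt
=2 * sin(9 * omega)/omega=18 * sinc(9 * omega/pi)

Answer: 2 * sin(9 * omega)/omega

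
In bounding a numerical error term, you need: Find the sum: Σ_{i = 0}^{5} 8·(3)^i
Geometric series: S=a(1 - r^n)/(1 - r)
a=8, r=3, n=6
S=8(1-729)/-2=2912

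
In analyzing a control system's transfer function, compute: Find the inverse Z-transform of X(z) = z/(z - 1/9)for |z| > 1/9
Standard pair: z/(z-a) <-> a^n*u[n] for causal signals
With a = 1/9: x[n] = (1/9)^n*u[n]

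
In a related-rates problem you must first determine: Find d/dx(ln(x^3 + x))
Chain rule: d/dx[ln(u)] = u'/u where u = x^3+x
u' = 3x^2+1

Answer: (3x^2+1)/(x^3+x)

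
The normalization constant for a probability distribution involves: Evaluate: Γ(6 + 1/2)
Γ(n+1/2) = (2n)!√π/(4^n·n!)
= 479001600√π/(4096·720) = (10395/64)·√π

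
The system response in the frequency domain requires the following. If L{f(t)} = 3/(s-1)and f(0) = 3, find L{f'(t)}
L{f'(t)} = s·F(s) - f(0) = 3s/(s-1) - 3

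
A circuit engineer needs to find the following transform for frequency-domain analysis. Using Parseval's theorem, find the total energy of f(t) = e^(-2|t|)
Parseval's theorem: E=integral |f(t)|^2 dt=(1/2pi) integral |F(omega)|^2 domega
E=integral_{-inf}^{inf} e^(-4|t|) dt=2*integral_0^inf e^(-4t) dt=2/(2*2)=1/2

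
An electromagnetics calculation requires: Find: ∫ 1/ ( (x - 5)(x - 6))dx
Partial fractions: 1/((x-5)(x-6)) = A/(x-5) + B/(x-6)
A = -1, B = 1
∫ [-1· 1/(x-5) + 1· 1/(x-6)] dx
= (1)[ln|x-6| - ln|x-5|] + C

Answer: ln|(x-6)/(x-5)| + C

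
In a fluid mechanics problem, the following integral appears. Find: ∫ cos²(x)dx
Using identity cos²(u) = (1+cos(2u))/2:
∫ (1+cos(2x))/2 dx = x/2+sin(2x)/4+C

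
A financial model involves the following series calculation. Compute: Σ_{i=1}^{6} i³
Using formula: Σ i^3 = [n(n + 1)/2]² = [6·7/2]² = 441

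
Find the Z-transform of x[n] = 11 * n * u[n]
Z{n * u[n]}=z/(z-1)^2
By linearity: Z{11 * n * u[n]}=11z/(z-1)^2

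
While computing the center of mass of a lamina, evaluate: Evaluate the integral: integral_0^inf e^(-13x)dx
integral_0^inf e^(-13x) dx=[-1/13 * e^(-13x)]_0^inf
=0 - (-1/13)=1/13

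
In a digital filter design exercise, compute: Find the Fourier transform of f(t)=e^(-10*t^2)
The Fourier transform of a Gaussian e^(-a * t^2) is sqrt(pi/a) * e^(-omega^2/(4a)).
With a = 10: F(omega) = sqrt(pi/10) * e^(-omega^2/40)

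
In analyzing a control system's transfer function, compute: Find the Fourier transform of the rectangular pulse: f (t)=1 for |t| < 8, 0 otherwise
F(omega)=integral from -8 to 8 of e^(-j*omega*t) dt
=2*sin(8*omega)/omega=16*sinc(8*omega/pi)

Answer: 2*sin(8*omega)/omega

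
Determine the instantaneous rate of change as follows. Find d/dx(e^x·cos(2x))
Product rule: (fg)' = f'g + fg'
f = e^x, f' = e^x
g = cos(2x), g' = -2·sin(2x)

Answer: e^x·cos(2x) - 2·e^x·sin(2x)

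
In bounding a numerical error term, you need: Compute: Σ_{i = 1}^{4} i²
Using formula: Σ i^2=n(n + 1)(2n + 1)/6=4·5·9/6=30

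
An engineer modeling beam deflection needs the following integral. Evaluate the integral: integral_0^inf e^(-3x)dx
integral_0^inf e^(-3x) dx = [-1/3 * e^(-3x)]_0^inf
= 0 - (-1/3) = 1/3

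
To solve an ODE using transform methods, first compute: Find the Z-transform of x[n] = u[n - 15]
Using the time-shift property: Z{u[n-15]} = z^(-15) * z/(z-1)
= z^(-14)/(z-1)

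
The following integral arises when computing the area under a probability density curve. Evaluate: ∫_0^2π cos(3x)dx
Antiderivative: sin(3x)/3
Evaluate at bounds: [sin(3·2π)/3] - [sin(3·0)/3]
=((0) - (0))/3=0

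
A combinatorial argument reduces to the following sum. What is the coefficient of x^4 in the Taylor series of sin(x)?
sin(x) has only odd powers. Coefficient of x^4 = 0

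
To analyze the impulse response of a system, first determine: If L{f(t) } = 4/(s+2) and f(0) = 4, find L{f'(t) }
L{f'(t)} = s·F(s) - f(0) = 4s/(s+2)-4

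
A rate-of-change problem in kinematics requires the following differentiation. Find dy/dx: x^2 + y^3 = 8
Differentiate: 2x+3y^2·(dy/dx)=0
dy/dx=-2x/(3y^2)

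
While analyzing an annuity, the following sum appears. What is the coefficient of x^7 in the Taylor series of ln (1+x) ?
ln(1 + x) = Σ (-1)^(n + 1) x^n/n
Coefficient of x^7 = (-1)^8/7 = 1/7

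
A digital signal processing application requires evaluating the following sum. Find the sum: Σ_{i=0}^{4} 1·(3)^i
Geometric series: S=a(1 - r^n)/(1 - r)
a=1, r=3, n=5
S=1(1 - 243)/-2=121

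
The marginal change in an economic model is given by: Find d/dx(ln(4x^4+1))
Chain rule: d/dx[ln(u)] = u'/u where u = 4x^4+1
u' = 16x^3

Answer: (16x^3)/(4x^4+1)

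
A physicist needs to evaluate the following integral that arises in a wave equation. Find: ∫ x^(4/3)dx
Power rule: ∫ x^(4/3) dx=x^(7/3)/(7/3)+C

Answer: (3/7)·x^(7/3)+C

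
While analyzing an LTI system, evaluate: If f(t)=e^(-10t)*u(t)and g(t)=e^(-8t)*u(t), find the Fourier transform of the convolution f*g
By the convolution theorem: F{f * g}=F(omega) * G(omega)
F(omega)=1/(10 + j * omega), G(omega)=1/(8 + j * omega)
F{f * g}=1/((10 + j * omega)(8 + j * omega))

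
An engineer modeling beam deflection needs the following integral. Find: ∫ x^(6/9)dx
Power rule: ∫ x^(2/3) dx=x^(5/3)/(5/3)+C

Answer: (3/5)·x^(5/3)+C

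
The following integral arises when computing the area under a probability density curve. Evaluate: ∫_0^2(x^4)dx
Step 1: Find antiderivative F(x) = (1/5)x^5
Step 2: F(2) - F(0) = 32/5 - (0) = 32/5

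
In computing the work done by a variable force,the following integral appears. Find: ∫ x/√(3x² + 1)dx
Let u=3x²+1, du=6x dx
∫ (1/6)·u^(-1/2) du=√u/3+C

Answer: √(3x²+1)/3+C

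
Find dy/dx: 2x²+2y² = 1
Differentiate: 4x + 4y·(dy/dx)=0
dy/dx=-4x/(4y)=-1·(x/y)

Answer: dy/dx=-1·(x/y)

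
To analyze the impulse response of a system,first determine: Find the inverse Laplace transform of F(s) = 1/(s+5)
L^(-1){1/(s-a)} = c·e^(at)
Here a = -5, c = 1

Answer: e^(-5t)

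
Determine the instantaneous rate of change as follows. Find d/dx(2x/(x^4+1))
Quotient rule: (f/g)'=(f'g - fg')/g²
f=2x, f'=2
g=x^4+1, g'=4x^3

Answer: (2·(x^4+1)-8x^4)/(x^4+1)²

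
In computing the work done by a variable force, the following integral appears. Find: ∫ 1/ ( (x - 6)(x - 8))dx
Partial fractions: 1/((x-6)(x-8))=A/(x-6)+B/(x-8)
A=-1/2, B=1/2
∫ [-1/2· 1/(x-6)+1/2· 1/(x-8)] dx
=(1/2)[ln|x-8| - ln|x-6|]+C

Answer: (1/2)·ln|(x-8)/(x-6)|+C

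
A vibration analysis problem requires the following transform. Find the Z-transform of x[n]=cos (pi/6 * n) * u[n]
Z{cos(w0*n)*u[n]} = z(z - cos(w0))/(z^2 - 2z*cos(w0) + 1)
With w0 = pi/6: X(z) = z(z - cos(pi/6))/(z^2 - 2z*cos(pi/6) + 1)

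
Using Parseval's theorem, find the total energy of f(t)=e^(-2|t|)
Parseval's theorem: E = integral |f(t)|^2 dt = (1/2pi) integral |F(omega)|^2 domega
E = integral_{-inf}^{inf} e^(-4|t|) dt = 2 * integral_0^inf e^(-4t) dt = 2/(2 * 2) = 1/2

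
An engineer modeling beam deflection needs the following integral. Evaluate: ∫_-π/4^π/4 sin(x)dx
Antiderivative: -cos(x)
Evaluate at bounds: [-cos(1·π/4)/1] - [-cos(1·-π/4)/1]
=(-(√2/2)+(√2/2))/1=0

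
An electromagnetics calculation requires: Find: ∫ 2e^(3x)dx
Since d/dx[e^(3x)]=3e^(3x), we get 2/3 e^(3x)+C

Answer: (2/3)e^(3x)+C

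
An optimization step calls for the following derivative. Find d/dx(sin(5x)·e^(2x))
Product rule: (fg)' = f'g + fg'
f = sin(5x), f' = 5·cos(5x)
g = e^(2x), g' = 2·e^(2x)

Answer: 5·cos(5x)·e^(2x) + 2·sin(5x)·e^(2x)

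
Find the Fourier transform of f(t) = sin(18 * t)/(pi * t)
sin(W*t)/(pi*t)=(W/pi)*sinc(W*t/pi) is the impulse response of the ideal low-pass filter with cutoff W (here W=18).
Its Fourier transform is a rectangular function:
F(omega)=1 for |omega| < 18, 0 otherwise

Answer: rect(omega/36) [i.e., 1 for |omega| < 18, 0 otherwise]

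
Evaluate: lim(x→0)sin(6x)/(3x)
L'Hôpital (0/0): lim 6cos(6x)/3=6/3

Answer: 2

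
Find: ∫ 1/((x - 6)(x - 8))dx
Partial fractions: 1/((x-6)(x-8)) = A/(x-6)+B/(x-8)
A = -1/2, B = 1/2
∫ [-1/2· 1/(x-6)+1/2· 1/(x-8)] dx
= (1/2)[ln|x-8| - ln|x-6|]+C

Answer: (1/2)·ln|(x-8)/(x-6)|+C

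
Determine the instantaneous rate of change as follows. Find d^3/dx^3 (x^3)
Apply power rule 3 times:
d^1: 3x^2
d^2: 6x
d^3: 6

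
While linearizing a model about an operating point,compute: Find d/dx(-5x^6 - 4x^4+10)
Power rule: d/dx(ax^n) = n·a·x^(n-1)
Term by term: -30·x^5-16·x^3

Answer: -30x^5-16x^3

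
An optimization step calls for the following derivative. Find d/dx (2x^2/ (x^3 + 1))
Quotient rule: (f/g)' = (f'g - fg')/g²
f = 2x^2, f' = 4x
g = x^3 + 1, g' = 3x^2

Answer: (4x·(x^3 + 1) - 6x^4)/(x^3 + 1)²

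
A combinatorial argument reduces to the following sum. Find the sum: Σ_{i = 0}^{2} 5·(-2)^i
Geometric series: S = a(1 - r^n)/(1 - r)
a = 5, r = -2, n = 3
S = 5(1 + 8)/3 = 15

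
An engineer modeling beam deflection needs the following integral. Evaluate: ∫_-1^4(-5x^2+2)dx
Step 1: Find antiderivative F(x)=(-5/3)x^3+2x
Step 2: F(4) - F(-1)=-296/3 - (-1/3)=-295/3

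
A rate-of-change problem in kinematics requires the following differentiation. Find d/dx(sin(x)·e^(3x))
Product rule: (fg)'=f'g+fg'
f=sin(x), f'=cos(x)
g=e^(3x), g'=3·e^(3x)

Answer: cos(x)·e^(3x)+3·sin(x)·e^(3x)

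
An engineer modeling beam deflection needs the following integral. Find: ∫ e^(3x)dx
Since d/dx[e^(3x)] = 3e^(3x), we get 1/3 e^(3x) + C

Answer: (1/3)e^(3x) + C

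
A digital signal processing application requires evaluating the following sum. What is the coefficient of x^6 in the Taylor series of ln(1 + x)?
ln(1+x)=Σ (-1)^(n+1) x^n/n
Coefficient of x^6=(-1)^7/6=-1/6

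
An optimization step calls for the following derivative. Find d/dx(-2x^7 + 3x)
Power rule: d/dx(ax^n)=n·a·x^(n-1)
Term by term: -14·x^6+3

Answer: -14x^6+3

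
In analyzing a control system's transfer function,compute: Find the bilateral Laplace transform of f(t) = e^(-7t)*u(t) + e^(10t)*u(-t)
For e^(-7t) * u(t): L = 1/(s+7), Re(s) > -7
For e^(10t) * u(-t): L = -1/(s-10), Re(s) < 10
Combined: F(s) = 1/(s+7)-1/(s-10), -7 < Re(s) < 10

Answer: 1/(s+7)-1/(s-10), ROC: -7 < Re(s) < 10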